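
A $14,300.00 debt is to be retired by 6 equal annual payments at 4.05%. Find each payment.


Formula: PMT = PV * r / (1 - (1+r)^(-n))
Denominator: 1 - (1 + 0.0405)^(-6) = 0.211961
Numerator: $14,300.00 * 0.0405 = 579.15
PMT = 579.15 / 0.211961 = $2,732.34

$2,732.34


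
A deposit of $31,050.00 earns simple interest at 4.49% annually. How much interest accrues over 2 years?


Formula: I = P * r * t
Substituting: I = $31,050.00 * 0.0449 * 2
Step: I = $31,050.00 * 0.0898
I = $2,788.29

$2,788.29


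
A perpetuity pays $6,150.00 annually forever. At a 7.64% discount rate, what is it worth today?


Formula: PV = C / r
Substituting: PV = $6,150.00 / 0.0764
PV = $80,497.38

$80,497.38


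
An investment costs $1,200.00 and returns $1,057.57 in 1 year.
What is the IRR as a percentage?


Formula: IRR = C1/C0 - 1
Substituting: IRR = $1,057.57 / $1,200.00 - 1
Ratio: 0.881308 - 1 = -0.118692
IRR = -11.8692%

-11.8692%


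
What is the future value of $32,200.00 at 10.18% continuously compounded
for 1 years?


Formula: FV = P * e^(r*t)
Exponent: r*t = 0.1018 * 1 = 0.1018
e^(0.1018) = 1.107162
FV = $32,200.00 * 1.107162 = $35,650.62

$35,650.62


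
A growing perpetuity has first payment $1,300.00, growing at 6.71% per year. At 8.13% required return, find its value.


Formula: PV = C / (r - g)
Spread: r - g = 0.0813 - 0.0671 = 0.0142
Substituting: PV = $1,300.00 / 0.0142
PV = $91,549.30

$91,549.30


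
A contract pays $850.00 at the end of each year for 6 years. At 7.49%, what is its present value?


Formula: PV = PMT * (1 - (1+r)^(-n)) / r
Discount factor: (1 + 0.0749)^(-6) = 0.648323
Bracket: 1 - 0.648323 = 0.351677
PV = $850.00 * 0.351677 / 0.0749 = $3,990.99

$3,990.99


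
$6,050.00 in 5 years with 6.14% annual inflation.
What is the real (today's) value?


Formula: Real value = nominal / (1 + inflation)^years
Price level: (1 + 0.0614)^5 = 1.347086
Real value = $6,050.00 / 1.347086 = $4,491.17

$4,491.17


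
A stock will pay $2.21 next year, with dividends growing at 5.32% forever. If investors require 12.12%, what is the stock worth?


Formula: P = D1 / (r - g)
Spread: r - g = 0.1212 - 0.0532 = 0.068
Substituting: P = $2.21 / 0.068
P = $32.50

$32.50


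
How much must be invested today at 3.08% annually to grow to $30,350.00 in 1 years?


Formula: PV = FV / (1 + r)^n
Substituting: PV = $30,350.00 / (1 + 0.0308)^1
Discount factor: (1.0308)^1 = 1.0308
PV = $30,350.00 / 1.0308 = $29,443.15

$29,443.15


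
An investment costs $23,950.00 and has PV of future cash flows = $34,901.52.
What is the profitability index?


Formula: PI = PV(cash flows) / initial investment
Substituting: PI = $34,901.52 / $23,950.00
PI = 1.4573

1.4573


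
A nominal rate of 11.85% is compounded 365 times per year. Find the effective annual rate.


Formula: EAR = (1 + r/m)^m - 1
Period rate: r/m = 0.1185 / 365 = 0.000325
Compounding: (1 + 0.000325)^365 = 1.125785
EAR = 1.125785 - 1 = 0.125785

0.125785


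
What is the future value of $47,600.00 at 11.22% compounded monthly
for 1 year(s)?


Formula: FV = P * (1 + r/m)^(m*t)
Period rate: r/m = 0.1122 / 12 = 0.00935
Total periods: m*t = 12 * 1 = 12
Growth factor: (1 + 0.00935)^12 = 1.118154
FV = $47,600.00 * 1.118154 = $53,224.11

$53,224.11


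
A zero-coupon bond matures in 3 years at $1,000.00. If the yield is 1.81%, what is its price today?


Formula: Price = FV / (1 + r)^n
Substituting: Price = $1,000.00 / (1 + 0.0181)^3
Discount factor: (1.0181)^3 = 1.055289
Price = $1,000.00 / 1.055289 = $947.61

$947.61


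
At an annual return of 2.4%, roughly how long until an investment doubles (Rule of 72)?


Formula: Years ≈ 72 / r
Substituting: Years ≈ 72 / 2.4
Years ≈ 30.0

30.0 years


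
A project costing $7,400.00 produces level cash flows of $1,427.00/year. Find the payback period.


Formula: Payback = investment / annual cash flow
Substituting: Payback = $7,400.00 / $1,427.00
Payback = 5.1857 years

5.1857 years


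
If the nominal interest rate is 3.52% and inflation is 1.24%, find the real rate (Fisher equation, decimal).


Formula: (1 + r_real) = (1 + r_nom) / (1 + inflation)
Substituting: (1 + r_real) = 1.0352 / 1.0124
(1 + r_real) = 1.022521
r_real = 1.022521 - 1 = 0.022521

0.022521


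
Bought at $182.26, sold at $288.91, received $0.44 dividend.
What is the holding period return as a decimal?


Formula: HPR = (P1 - P0 + D) / P0
Gain: $288.91 - $182.26 + $0.44 = $107.09
HPR = $107.09 / $182.26 = 0.5876

0.5876


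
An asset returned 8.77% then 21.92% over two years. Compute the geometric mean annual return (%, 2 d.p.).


Formula: Geometric mean = ((1+r1)*(1+r2))^(1/2) - 1
Product: (1 + 0.0877) * (1 + 0.2192) = 1.0877 * 1.2192 = 1.326124
Square root: 1.326124^0.5 = 1.151575
Geometric mean = 1.151575 - 1 = 0.151575
As percentage: 15.16%

15.16%


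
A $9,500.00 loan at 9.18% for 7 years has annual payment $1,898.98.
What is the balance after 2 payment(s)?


Formula: Balance = PV*(1+r)^k - PMT*((1+r)^k - 1)/r
Growth: (1 + 0.0918)^2 = 1.192027
Accumulated factor: ((1+r)^k - 1)/r = 2.0918
Balance = $9,500.00 * 1.192027 - $1,898.98 * 2.0918
Balance = $7,351.97

$7,351.97


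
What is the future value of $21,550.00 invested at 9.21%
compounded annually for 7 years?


Formula: FV = P * (1 + r)^n
Substituting: FV = $21,550.00 * (1 + 0.0921)^7
Growth factor: (1.0921)^7 = 1.852835
FV = $21,550.00 * 1.852835 = $39,928.60

$39,928.60


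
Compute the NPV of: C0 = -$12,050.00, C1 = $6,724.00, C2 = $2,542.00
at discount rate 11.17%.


Formula: NPV = C0 + C1/(1+r) + C2/(1+r)^2
Discount C1: $6,724.00 / (1 + 0.1117) = $6,048.39
Discount C2: $2,542.00 / (1 + 0.1117)^2 = $2,056.84
NPV = -$12,050.00 + $6,048.39 + $2,056.84 = -$3,944.77

-$3,944.77


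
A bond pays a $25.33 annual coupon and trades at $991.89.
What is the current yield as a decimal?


Formula: Current yield = annual coupon / price
Substituting: CY = $25.33 / $991.89
CY = 0.025537

0.025537


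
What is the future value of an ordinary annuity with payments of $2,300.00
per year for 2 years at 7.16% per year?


Formula: FV = PMT * ((1+r)^n - 1) / r
Growth factor: (1 + 0.0716)^2 = 1.148327
Numerator: 1.148327 - 1 = 0.148327
FV = $2,300.00 * 0.148327 / 0.0716 = $4,764.68

$4,764.68


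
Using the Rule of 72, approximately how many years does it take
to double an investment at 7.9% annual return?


Formula: Years ≈ 72 / r
Substituting: Years ≈ 72 / 7.9
Years ≈ 9.1

9.1 years


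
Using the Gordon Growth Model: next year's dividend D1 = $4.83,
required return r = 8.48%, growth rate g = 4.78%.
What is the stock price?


Formula: P = D1 / (r - g)
Spread: r - g = 0.0848 - 0.0478 = 0.037
Substituting: P = $4.83 / 0.037
P = $130.54

$130.54


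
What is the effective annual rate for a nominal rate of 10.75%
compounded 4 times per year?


Formula: EAR = (1 + r/m)^m - 1
Period rate: r/m = 0.1075 / 4 = 0.026875
Compounding: (1 + 0.026875)^4 = 1.111912
EAR = 1.111912 - 1 = 0.111912

0.111912


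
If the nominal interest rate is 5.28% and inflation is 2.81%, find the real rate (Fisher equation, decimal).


Formula: (1 + r_real) = (1 + r_nom) / (1 + inflation)
Substituting: (1 + r_real) = 1.0528 / 1.0281
(1 + r_real) = 1.024025
r_real = 1.024025 - 1 = 0.024025

0.024025


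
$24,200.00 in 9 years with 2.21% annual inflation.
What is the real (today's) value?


Formula: Real value = nominal / (1 + inflation)^years
Price level: (1 + 0.0221)^9 = 1.21742
Real value = $24,200.00 / 1.21742 = $19,878.10

$19,878.10


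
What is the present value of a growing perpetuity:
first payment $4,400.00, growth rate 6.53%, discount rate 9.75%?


Formula: PV = C / (r - g)
Spread: r - g = 0.0975 - 0.0653 = 0.0322
Substituting: PV = $4,400.00 / 0.0322
PV = $136,645.96

$136,645.96


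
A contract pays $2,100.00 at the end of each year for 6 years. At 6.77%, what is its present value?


Formula: PV = PMT * (1 - (1+r)^(-n)) / r
Discount factor: (1 + 0.0677)^(-6) = 0.675001
Bracket: 1 - 0.675001 = 0.324999
PV = $2,100.00 * 0.324999 / 0.0677 = $10,081.20

$10,081.20


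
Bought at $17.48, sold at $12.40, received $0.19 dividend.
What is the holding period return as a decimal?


Formula: HPR = (P1 - P0 + D) / P0
Gain: $12.40 - $17.48 + $0.19 = -$4.89
HPR = -$4.89 / $17.48 = -0.2797

-0.2797


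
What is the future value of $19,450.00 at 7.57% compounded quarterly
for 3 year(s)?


Formula: FV = P * (1 + r/m)^(m*t)
Period rate: r/m = 0.0757 / 4 = 0.018925
Total periods: m*t = 4 * 3 = 12
Growth factor: (1 + 0.018925)^12 = 1.252295
FV = $19,450.00 * 1.252295 = $24,357.14

$24,357.14


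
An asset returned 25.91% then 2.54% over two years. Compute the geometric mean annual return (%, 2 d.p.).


Formula: Geometric mean = ((1+r1)*(1+r2))^(1/2) - 1
Product: (1 + 0.2591) * (1 + 0.0254) = 1.2591 * 1.0254 = 1.291081
Square root: 1.291081^0.5 = 1.136258
Geometric mean = 1.136258 - 1 = 0.136258
As percentage: 13.63%

13.63%


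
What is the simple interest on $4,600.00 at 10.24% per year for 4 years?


Formula: I = P * r * t
Substituting: I = $4,600.00 * 0.1024 * 4
Step: I = $4,600.00 * 0.4096
I = $1,884.16

$1,884.16


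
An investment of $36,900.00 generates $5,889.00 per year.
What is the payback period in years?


Formula: Payback = investment / annual cash flow
Substituting: Payback = $36,900.00 / $5,889.00
Payback = 6.2659 years

6.2659 years


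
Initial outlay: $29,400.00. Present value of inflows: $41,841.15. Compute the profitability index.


Formula: PI = PV(cash flows) / initial investment
Substituting: PI = $41,841.15 / $29,400.00
PI = 1.4232

1.4232


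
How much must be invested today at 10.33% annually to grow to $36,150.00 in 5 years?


Formula: PV = FV / (1 + r)^n
Substituting: PV = $36,150.00 / (1 + 0.1033)^5
Discount factor: (1.1033)^5 = 1.634813
PV = $36,150.00 / 1.634813 = $22,112.62

$22,112.62


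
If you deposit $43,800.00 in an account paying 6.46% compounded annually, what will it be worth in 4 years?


Formula: FV = P * (1 + r)^n
Substituting: FV = $43,800.00 * (1 + 0.0646)^4
Growth factor: (1.0646)^4 = 1.284535
FV = $43,800.00 * 1.284535 = $56,262.62

$56,262.62


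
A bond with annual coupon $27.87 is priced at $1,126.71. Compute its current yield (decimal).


Formula: Current yield = annual coupon / price
Substituting: CY = $27.87 / $1,126.71
CY = 0.024736

0.024736


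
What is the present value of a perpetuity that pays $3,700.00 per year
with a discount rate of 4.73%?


Formula: PV = C / r
Substituting: PV = $3,700.00 / 0.0473
PV = $78,224.10

$78,224.10


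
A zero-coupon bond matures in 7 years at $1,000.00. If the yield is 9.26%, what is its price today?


Formula: Price = FV / (1 + r)^n
Substituting: Price = $1,000.00 / (1 + 0.0926)^7
Discount factor: (1.0926)^7 = 1.858782
Price = $1,000.00 / 1.858782 = $537.99

$537.99


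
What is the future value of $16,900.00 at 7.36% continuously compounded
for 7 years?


Formula: FV = P * e^(r*t)
Exponent: r*t = 0.0736 * 7 = 0.5152
e^(0.5152) = 1.673973
FV = $16,900.00 * 1.673973 = $28,290.15

$28,290.15


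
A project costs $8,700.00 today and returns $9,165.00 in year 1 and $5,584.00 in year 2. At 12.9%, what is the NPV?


Formula: NPV = C0 + C1/(1+r) + C2/(1+r)^2
Discount C1: $9,165.00 / (1 + 0.129) = $8,117.80
Discount C2: $5,584.00 / (1 + 0.129)^2 = $4,380.84
NPV = -$8,700.00 + $8,117.80 + $4,380.84 = $3,798.64

$3,798.64


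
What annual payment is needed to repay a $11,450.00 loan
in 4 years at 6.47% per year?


Formula: PMT = PV * r / (1 - (1+r)^(-n))
Denominator: 1 - (1 + 0.0647)^(-4) = 0.2218
Numerator: $11,450.00 * 0.0647 = 740.815
PMT = 740.815 / 0.2218 = $3,340.01

$3,340.01


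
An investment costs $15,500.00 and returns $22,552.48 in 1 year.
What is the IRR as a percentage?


Formula: IRR = C1/C0 - 1
Substituting: IRR = $22,552.48 / $15,500.00 - 1
Ratio: 1.454999 - 1 = 0.454999
IRR = 45.4999%

45.4999%


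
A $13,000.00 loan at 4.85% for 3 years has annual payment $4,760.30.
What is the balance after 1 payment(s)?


Formula: Balance = PV*(1+r)^k - PMT*((1+r)^k - 1)/r
Growth: (1 + 0.0485)^1 = 1.0485
Accumulated factor: ((1+r)^k - 1)/r = 1.0
Balance = $13,000.00 * 1.0485 - $4,760.30 * 1.0
Balance = $8,870.20

$8,870.20


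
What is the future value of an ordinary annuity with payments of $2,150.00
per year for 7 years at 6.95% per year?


Formula: FV = PMT * ((1+r)^n - 1) / r
Growth factor: (1 + 0.0695)^7 = 1.600536
Numerator: 1.600536 - 1 = 0.600536
FV = $2,150.00 * 0.600536 / 0.0695 = $18,577.74

$18,577.74


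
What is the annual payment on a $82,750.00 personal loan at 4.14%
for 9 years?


Formula: PMT = PV * r / (1 - (1+r)^(-n))
Denominator: 1 - (1 + 0.0414)^(-9) = 0.305868
Numerator: $82,750.00 * 0.0414 = 3425.85
PMT = 3425.85 / 0.305868 = $11,200.41

$11,200.41


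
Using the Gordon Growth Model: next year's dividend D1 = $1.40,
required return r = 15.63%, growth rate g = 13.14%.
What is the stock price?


Formula: P = D1 / (r - g)
Spread: r - g = 0.1563 - 0.1314 = 0.0249
Substituting: P = $1.40 / 0.0249
P = $56.22

$56.22


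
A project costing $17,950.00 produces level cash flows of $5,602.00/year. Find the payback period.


Formula: Payback = investment / annual cash flow
Substituting: Payback = $17,950.00 / $5,602.00
Payback = 3.2042 years

3.2042 years


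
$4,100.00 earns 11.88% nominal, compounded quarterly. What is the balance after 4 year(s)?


Formula: FV = P * (1 + r/m)^(m*t)
Period rate: r/m = 0.1188 / 4 = 0.0297
Total periods: m*t = 4 * 4 = 16
Growth factor: (1 + 0.0297)^16 = 1.597245
FV = $4,100.00 * 1.597245 = $6,548.70

$6,548.70


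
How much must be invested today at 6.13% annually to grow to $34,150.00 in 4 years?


Formula: PV = FV / (1 + r)^n
Substituting: PV = $34,150.00 / (1 + 0.0613)^4
Discount factor: (1.0613)^4 = 1.268682
PV = $34,150.00 / 1.268682 = $26,917.71

$26,917.71


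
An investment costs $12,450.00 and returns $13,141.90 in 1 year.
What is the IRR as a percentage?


Formula: IRR = C1/C0 - 1
Substituting: IRR = $13,141.90 / $12,450.00 - 1
Ratio: 1.055574 - 1 = 0.055574
IRR = 5.5574%

5.5574%


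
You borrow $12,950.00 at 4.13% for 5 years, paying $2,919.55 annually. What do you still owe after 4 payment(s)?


Formula: Balance = PV*(1+r)^k - PMT*((1+r)^k - 1)/r
Growth: (1 + 0.0413)^4 = 1.175719
Accumulated factor: ((1+r)^k - 1)/r = 4.254693
Balance = $12,950.00 * 1.175719 - $2,919.55 * 4.254693
Balance = $2,803.77

$2,803.77


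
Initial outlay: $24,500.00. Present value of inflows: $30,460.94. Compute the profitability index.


Formula: PI = PV(cash flows) / initial investment
Substituting: PI = $30,460.94 / $24,500.00
PI = 1.2433

1.2433


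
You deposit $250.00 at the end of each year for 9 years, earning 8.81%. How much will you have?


Formula: FV = PMT * ((1+r)^n - 1) / r
Growth factor: (1 + 0.0881)^9 = 2.138057
Numerator: 2.138057 - 1 = 1.138057
FV = $250.00 * 1.138057 / 0.0881 = $3,229.45

$3,229.45


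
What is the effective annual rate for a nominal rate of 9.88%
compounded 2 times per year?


Formula: EAR = (1 + r/m)^m - 1
Period rate: r/m = 0.0988 / 2 = 0.0494
Compounding: (1 + 0.0494)^2 = 1.10124
EAR = 1.10124 - 1 = 0.10124

0.10124


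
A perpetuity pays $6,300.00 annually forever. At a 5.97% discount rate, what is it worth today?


Formula: PV = C / r
Substituting: PV = $6,300.00 / 0.0597
PV = $105,527.64

$105,527.64


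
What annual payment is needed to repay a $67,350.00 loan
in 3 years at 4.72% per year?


Formula: PMT = PV * r / (1 - (1+r)^(-n))
Denominator: 1 - (1 + 0.0472)^(-3) = 0.129215
Numerator: $67,350.00 * 0.0472 = 3178.92
PMT = 3178.92 / 0.129215 = $24,601.85

$24,601.85


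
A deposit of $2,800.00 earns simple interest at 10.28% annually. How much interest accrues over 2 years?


Formula: I = P * r * t
Substituting: I = $2,800.00 * 0.1028 * 2
Step: I = $2,800.00 * 0.2056
I = $575.68

$575.68


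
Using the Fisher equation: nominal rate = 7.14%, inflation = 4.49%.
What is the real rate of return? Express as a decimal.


Formula: (1 + r_real) = (1 + r_nom) / (1 + inflation)
Substituting: (1 + r_real) = 1.0714 / 1.0449
(1 + r_real) = 1.025361
r_real = 1.025361 - 1 = 0.025361

0.025361


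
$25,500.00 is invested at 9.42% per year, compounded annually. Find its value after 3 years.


Formula: FV = P * (1 + r)^n
Substituting: FV = $25,500.00 * (1 + 0.0942)^3
Growth factor: (1.0942)^3 = 1.310057
FV = $25,500.00 * 1.310057 = $33,406.45

$33,406.45


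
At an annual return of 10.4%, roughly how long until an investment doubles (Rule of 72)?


Formula: Years ≈ 72 / r
Substituting: Years ≈ 72 / 10.4
Years ≈ 6.9

6.9 years


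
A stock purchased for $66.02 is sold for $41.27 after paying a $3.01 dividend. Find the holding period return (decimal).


Formula: HPR = (P1 - P0 + D) / P0
Gain: $41.27 - $66.02 + $3.01 = -$21.74
HPR = -$21.74 / $66.02 = -0.3293

-0.3293


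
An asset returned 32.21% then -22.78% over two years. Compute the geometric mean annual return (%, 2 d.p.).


Formula: Geometric mean = ((1+r1)*(1+r2))^(1/2) - 1
Product: (1 + 0.3221) * (1 + -0.2278) = 1.3221 * 0.7722 = 1.020926
Square root: 1.020926^0.5 = 1.010409
Geometric mean = 1.010409 - 1 = 0.010409
As percentage: 1.04%

1.04%


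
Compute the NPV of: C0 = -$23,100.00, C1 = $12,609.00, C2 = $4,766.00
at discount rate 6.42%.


Formula: NPV = C0 + C1/(1+r) + C2/(1+r)^2
Discount C1: $12,609.00 / (1 + 0.0642) = $11,848.34
Discount C2: $4,766.00 / (1 + 0.0642)^2 = $4,208.31
NPV = -$23,100.00 + $11,848.34 + $4,208.31 = -$7,043.36

-$7,043.36


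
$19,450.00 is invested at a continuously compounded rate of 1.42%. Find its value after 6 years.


Formula: FV = P * e^(r*t)
Exponent: r*t = 0.0142 * 6 = 0.0852
e^(0.0852) = 1.088935
FV = $19,450.00 * 1.088935 = $21,179.78

$21,179.78


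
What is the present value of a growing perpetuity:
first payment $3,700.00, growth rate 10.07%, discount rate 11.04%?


Formula: PV = C / (r - g)
Spread: r - g = 0.1104 - 0.1007 = 0.0097
Substituting: PV = $3,700.00 / 0.0097
PV = $381,443.30

$381,443.30


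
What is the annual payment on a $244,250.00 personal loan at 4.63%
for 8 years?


Formula: PMT = PV * r / (1 - (1+r)^(-n))
Denominator: 1 - (1 + 0.0463)^(-8) = 0.303774
Numerator: $244,250.00 * 0.0463 = 11308.775
PMT = 11308.775 / 0.303774 = $37,227.59

$37,227.59


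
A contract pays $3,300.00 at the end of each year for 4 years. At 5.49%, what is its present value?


Formula: PV = PMT * (1 - (1+r)^(-n)) / r
Discount factor: (1 + 0.0549)^(-4) = 0.807523
Bracket: 1 - 0.807523 = 0.192477
PV = $3,300.00 * 0.192477 / 0.0549 = $11,569.66

$11,569.66


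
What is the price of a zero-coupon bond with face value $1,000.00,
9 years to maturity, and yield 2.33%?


Formula: Price = FV / (1 + r)^n
Substituting: Price = $1,000.00 / (1 + 0.0233)^9
Discount factor: (1.0233)^9 = 1.230345
Price = $1,000.00 / 1.230345 = $812.78

$812.78


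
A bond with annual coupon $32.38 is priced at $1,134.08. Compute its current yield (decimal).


Formula: Current yield = annual coupon / price
Substituting: CY = $32.38 / $1,134.08
CY = 0.028552

0.028552


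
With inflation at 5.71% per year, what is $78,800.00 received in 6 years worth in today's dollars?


Formula: Real value = nominal / (1 + inflation)^years
Price level: (1 + 0.0571)^6 = 1.395393
Real value = $78,800.00 / 1.395393 = $56,471.56

$56,471.56


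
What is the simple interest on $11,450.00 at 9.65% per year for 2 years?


Formula: I = P * r * t
Substituting: I = $11,450.00 * 0.0965 * 2
Step: I = $11,450.00 * 0.193
I = $2,209.85

$2,209.85


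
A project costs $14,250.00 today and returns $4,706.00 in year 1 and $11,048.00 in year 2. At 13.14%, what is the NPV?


Formula: NPV = C0 + C1/(1+r) + C2/(1+r)^2
Discount C1: $4,706.00 / (1 + 0.1314) = $4,159.45
Discount C2: $11,048.00 / (1 + 0.1314)^2 = $8,630.81
NPV = -$14,250.00 + $4,159.45 + $8,630.81 = -$1,459.75

-$1,459.75


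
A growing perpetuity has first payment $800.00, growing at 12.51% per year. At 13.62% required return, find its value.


Formula: PV = C / (r - g)
Spread: r - g = 0.1362 - 0.1251 = 0.0111
Substituting: PV = $800.00 / 0.0111
PV = $72,072.07

$72,072.07


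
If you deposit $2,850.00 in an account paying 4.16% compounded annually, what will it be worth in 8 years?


Formula: FV = P * (1 + r)^n
Substituting: FV = $2,850.00 * (1 + 0.0416)^8
Growth factor: (1.0416)^8 = 1.385504
FV = $2,850.00 * 1.385504 = $3,948.69

$3,948.69


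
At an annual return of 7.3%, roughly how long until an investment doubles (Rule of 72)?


Formula: Years ≈ 72 / r
Substituting: Years ≈ 72 / 7.3
Years ≈ 9.9

9.9 years


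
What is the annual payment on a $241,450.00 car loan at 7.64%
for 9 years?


Formula: PMT = PV * r / (1 - (1+r)^(-n))
Denominator: 1 - (1 + 0.0764)^(-9) = 0.48449
Numerator: $241,450.00 * 0.0764 = 18446.78
PMT = 18446.78 / 0.48449 = $38,074.61

$38,074.61


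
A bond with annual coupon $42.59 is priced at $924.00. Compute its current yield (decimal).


Formula: Current yield = annual coupon / price
Substituting: CY = $42.59 / $924.00
CY = 0.046093

0.046093


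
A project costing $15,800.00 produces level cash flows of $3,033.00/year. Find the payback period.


Formula: Payback = investment / annual cash flow
Substituting: Payback = $15,800.00 / $3,033.00
Payback = 5.2094 years

5.2094 years


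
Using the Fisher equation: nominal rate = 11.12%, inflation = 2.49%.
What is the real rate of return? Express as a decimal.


Formula: (1 + r_real) = (1 + r_nom) / (1 + inflation)
Substituting: (1 + r_real) = 1.1112 / 1.0249
(1 + r_real) = 1.084203
r_real = 1.084203 - 1 = 0.084203

0.084203


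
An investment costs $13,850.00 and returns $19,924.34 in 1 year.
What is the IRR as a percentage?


Formula: IRR = C1/C0 - 1
Substituting: IRR = $19,924.34 / $13,850.00 - 1
Ratio: 1.438581 - 1 = 0.438581
IRR = 43.8581%

43.8581%


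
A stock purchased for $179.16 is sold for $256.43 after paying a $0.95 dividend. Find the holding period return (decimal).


Formula: HPR = (P1 - P0 + D) / P0
Gain: $256.43 - $179.16 + $0.95 = $78.22
HPR = $78.22 / $179.16 = 0.4366

0.4366


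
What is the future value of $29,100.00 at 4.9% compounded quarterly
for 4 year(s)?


Formula: FV = P * (1 + r/m)^(m*t)
Period rate: r/m = 0.049 / 4 = 0.01225
Total periods: m*t = 4 * 4 = 16
Growth factor: (1 + 0.01225)^16 = 1.215079
FV = $29,100.00 * 1.215079 = $35,358.80

$35,358.80


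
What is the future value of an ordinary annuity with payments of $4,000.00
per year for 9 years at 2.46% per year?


Formula: FV = PMT * ((1+r)^n - 1) / r
Growth factor: (1 + 0.0246)^9 = 1.244484
Numerator: 1.244484 - 1 = 0.244484
FV = $4,000.00 * 0.244484 / 0.0246 = $39,753.42

$39,753.42


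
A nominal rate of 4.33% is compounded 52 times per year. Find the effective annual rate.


Formula: EAR = (1 + r/m)^m - 1
Period rate: r/m = 0.0433 / 52 = 0.000833
Compounding: (1 + 0.000833)^52 = 1.044232
EAR = 1.044232 - 1 = 0.044232

0.044232


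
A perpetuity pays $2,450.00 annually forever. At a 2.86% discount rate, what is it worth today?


Formula: PV = C / r
Substituting: PV = $2,450.00 / 0.0286
PV = $85,664.34

$85,664.34


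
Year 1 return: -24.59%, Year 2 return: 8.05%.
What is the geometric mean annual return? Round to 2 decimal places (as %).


Formula: Geometric mean = ((1+r1)*(1+r2))^(1/2) - 1
Product: (1 + -0.2459) * (1 + 0.0805) = 0.7541 * 1.0805 = 0.814805
Square root: 0.814805^0.5 = 0.902666
Geometric mean = 0.902666 - 1 = -0.097334
As percentage: -9.73%

-9.73%


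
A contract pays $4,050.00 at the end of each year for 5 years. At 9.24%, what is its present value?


Formula: PV = PMT * (1 - (1+r)^(-n)) / r
Discount factor: (1 + 0.0924)^(-5) = 0.642823
Bracket: 1 - 0.642823 = 0.357177
PV = $4,050.00 * 0.357177 / 0.0924 = $15,655.48

$15,655.48


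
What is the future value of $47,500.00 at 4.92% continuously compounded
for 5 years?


Formula: FV = P * e^(r*t)
Exponent: r*t = 0.0492 * 5 = 0.246
e^(0.246) = 1.2789
FV = $47,500.00 * 1.2789 = $60,747.73

$60,747.73


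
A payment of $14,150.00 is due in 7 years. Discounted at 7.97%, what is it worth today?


Formula: PV = FV / (1 + r)^n
Substituting: PV = $14,150.00 / (1 + 0.0797)^7
Discount factor: (1.0797)^7 = 1.710495
PV = $14,150.00 / 1.710495 = $8,272.46

$8,272.46


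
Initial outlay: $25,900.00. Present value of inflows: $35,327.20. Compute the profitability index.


Formula: PI = PV(cash flows) / initial investment
Substituting: PI = $35,327.20 / $25,900.00
PI = 1.364

1.364


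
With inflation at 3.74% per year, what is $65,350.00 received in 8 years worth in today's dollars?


Formula: Real value = nominal / (1 + inflation)^years
Price level: (1 + 0.0374)^8 = 1.341436
Real value = $65,350.00 / 1.341436 = $48,716.45

$48,716.45


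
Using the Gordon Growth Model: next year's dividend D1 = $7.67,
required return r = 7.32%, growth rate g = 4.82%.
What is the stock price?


Formula: P = D1 / (r - g)
Spread: r - g = 0.0732 - 0.0482 = 0.025
Substituting: P = $7.67 / 0.025
P = $306.80

$306.80


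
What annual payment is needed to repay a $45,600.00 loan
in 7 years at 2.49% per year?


Formula: PMT = PV * r / (1 - (1+r)^(-n))
Denominator: 1 - (1 + 0.0249)^(-7) = 0.15816
Numerator: $45,600.00 * 0.0249 = 1135.44
PMT = 1135.44 / 0.15816 = $7,179.06

$7,179.06


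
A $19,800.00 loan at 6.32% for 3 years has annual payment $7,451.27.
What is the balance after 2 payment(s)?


Formula: Balance = PV*(1+r)^k - PMT*((1+r)^k - 1)/r
Growth: (1 + 0.0632)^2 = 1.130394
Accumulated factor: ((1+r)^k - 1)/r = 2.0632
Balance = $19,800.00 * 1.130394 - $7,451.27 * 2.0632
Balance = $7,008.35

$7,008.35


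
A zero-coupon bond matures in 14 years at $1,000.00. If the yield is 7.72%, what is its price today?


Formula: Price = FV / (1 + r)^n
Substituting: Price = $1,000.00 / (1 + 0.0772)^14
Discount factor: (1.0772)^14 = 2.832362
Price = $1,000.00 / 2.832362 = $353.06

$353.06


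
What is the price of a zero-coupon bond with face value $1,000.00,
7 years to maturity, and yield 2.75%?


Formula: Price = FV / (1 + r)^n
Substituting: Price = $1,000.00 / (1 + 0.0275)^7
Discount factor: (1.0275)^7 = 1.209129
Price = $1,000.00 / 1.209129 = $827.04

$827.04


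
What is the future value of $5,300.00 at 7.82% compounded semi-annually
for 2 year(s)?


Formula: FV = P * (1 + r/m)^(m*t)
Period rate: r/m = 0.0782 / 2 = 0.0391
Total periods: m*t = 2 * 2 = 4
Growth factor: (1 + 0.0391)^4 = 1.165814
FV = $5,300.00 * 1.165814 = $6,178.82

$6,178.82


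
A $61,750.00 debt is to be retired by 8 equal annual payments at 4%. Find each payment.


Formula: PMT = PV * r / (1 - (1+r)^(-n))
Denominator: 1 - (1 + 0.04)^(-8) = 0.26931
Numerator: $61,750.00 * 0.04 = 2470.0
PMT = 2470.0 / 0.26931 = $9,171.59

$9,171.59


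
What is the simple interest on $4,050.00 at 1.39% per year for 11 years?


Formula: I = P * r * t
Substituting: I = $4,050.00 * 0.0139 * 11
Step: I = $4,050.00 * 0.1529
I = $619.25

$619.25


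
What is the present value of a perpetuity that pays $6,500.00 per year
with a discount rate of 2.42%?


Formula: PV = C / r
Substituting: PV = $6,500.00 / 0.0242
PV = $268,595.04

$268,595.04


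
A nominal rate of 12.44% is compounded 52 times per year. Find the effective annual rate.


Formula: EAR = (1 + r/m)^m - 1
Period rate: r/m = 0.1244 / 52 = 0.002392
Compounding: (1 + 0.002392)^52 = 1.132301
EAR = 1.132301 - 1 = 0.132301

0.132301


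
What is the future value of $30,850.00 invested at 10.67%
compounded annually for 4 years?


Formula: FV = P * (1 + r)^n
Substituting: FV = $30,850.00 * (1 + 0.1067)^4
Growth factor: (1.1067)^4 = 1.500098
FV = $30,850.00 * 1.500098 = $46,278.02

$46,278.02


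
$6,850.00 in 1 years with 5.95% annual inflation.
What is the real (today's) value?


Formula: Real value = nominal / (1 + inflation)^years
Price level: (1 + 0.0595)^1 = 1.0595
Real value = $6,850.00 / 1.0595 = $6,465.31

$6,465.31


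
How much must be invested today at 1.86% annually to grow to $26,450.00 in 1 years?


Formula: PV = FV / (1 + r)^n
Substituting: PV = $26,450.00 / (1 + 0.0186)^1
Discount factor: (1.0186)^1 = 1.0186
PV = $26,450.00 / 1.0186 = $25,967.01

$25,967.01


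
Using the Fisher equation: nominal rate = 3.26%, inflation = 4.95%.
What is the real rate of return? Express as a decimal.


Formula: (1 + r_real) = (1 + r_nom) / (1 + inflation)
Substituting: (1 + r_real) = 1.0326 / 1.0495
(1 + r_real) = 0.983897
r_real = 0.983897 - 1 = -0.016103

-0.016103


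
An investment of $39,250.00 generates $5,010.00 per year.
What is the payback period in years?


Formula: Payback = investment / annual cash flow
Substituting: Payback = $39,250.00 / $5,010.00
Payback = 7.8343 years

7.8343 years


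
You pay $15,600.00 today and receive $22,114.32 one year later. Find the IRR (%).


Formula: IRR = C1/C0 - 1
Substituting: IRR = $22,114.32 / $15,600.00 - 1
Ratio: 1.417585 - 1 = 0.417585
IRR = 41.7585%

41.7585%


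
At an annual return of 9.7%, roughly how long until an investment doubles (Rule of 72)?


Formula: Years ≈ 72 / r
Substituting: Years ≈ 72 / 9.7
Years ≈ 7.4

7.4 years


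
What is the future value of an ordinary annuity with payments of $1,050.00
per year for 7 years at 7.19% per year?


Formula: FV = PMT * ((1+r)^n - 1) / r
Growth factor: (1 + 0.0719)^7 = 1.625848
Numerator: 1.625848 - 1 = 0.625848
FV = $1,050.00 * 0.625848 / 0.0719 = $9,139.64

$9,139.64


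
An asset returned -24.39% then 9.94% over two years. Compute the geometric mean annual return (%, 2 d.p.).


Formula: Geometric mean = ((1+r1)*(1+r2))^(1/2) - 1
Product: (1 + -0.2439) * (1 + 0.0994) = 0.7561 * 1.0994 = 0.831256
Square root: 0.831256^0.5 = 0.911733
Geometric mean = 0.911733 - 1 = -0.088267
As percentage: -8.83%

-8.83%


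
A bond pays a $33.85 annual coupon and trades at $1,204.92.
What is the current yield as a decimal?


Formula: Current yield = annual coupon / price
Substituting: CY = $33.85 / $1,204.92
CY = 0.028093

0.028093


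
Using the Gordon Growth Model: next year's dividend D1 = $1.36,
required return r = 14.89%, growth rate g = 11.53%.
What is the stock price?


Formula: P = D1 / (r - g)
Spread: r - g = 0.1489 - 0.1153 = 0.0336
Substituting: P = $1.36 / 0.0336
P = $40.48

$40.48


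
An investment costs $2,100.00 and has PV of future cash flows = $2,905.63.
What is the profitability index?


Formula: PI = PV(cash flows) / initial investment
Substituting: PI = $2,905.63 / $2,100.00
PI = 1.3836

1.3836


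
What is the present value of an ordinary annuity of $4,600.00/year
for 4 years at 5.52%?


Formula: PV = PMT * (1 - (1+r)^(-n)) / r
Discount factor: (1 + 0.0552)^(-4) = 0.806605
Bracket: 1 - 0.806605 = 0.193395
PV = $4,600.00 * 0.193395 / 0.0552 = $16,116.26

$16,116.26


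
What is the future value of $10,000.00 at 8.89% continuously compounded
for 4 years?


Formula: FV = P * e^(r*t)
Exponent: r*t = 0.0889 * 4 = 0.3556
e^(0.3556) = 1.427037
FV = $10,000.00 * 1.427037 = $14,270.37

$14,270.37


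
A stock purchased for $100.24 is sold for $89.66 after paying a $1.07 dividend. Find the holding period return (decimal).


Formula: HPR = (P1 - P0 + D) / P0
Gain: $89.66 - $100.24 + $1.07 = -$9.51
HPR = -$9.51 / $100.24 = -0.0949

-0.0949


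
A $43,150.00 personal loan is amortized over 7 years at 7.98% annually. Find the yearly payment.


Formula: PMT = PV * r / (1 - (1+r)^(-n))
Denominator: 1 - (1 + 0.0798)^(-7) = 0.415753
Numerator: $43,150.00 * 0.0798 = 3443.37
PMT = 3443.37 / 0.415753 = $8,282.26

$8,282.26


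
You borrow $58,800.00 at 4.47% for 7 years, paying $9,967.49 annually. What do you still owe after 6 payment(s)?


Formula: Balance = PV*(1+r)^k - PMT*((1+r)^k - 1)/r
Growth: (1 + 0.0447)^6 = 1.300019
Accumulated factor: ((1+r)^k - 1)/r = 6.711826
Balance = $58,800.00 * 1.300019 - $9,967.49 * 6.711826
Balance = $9,541.04

$9,541.04


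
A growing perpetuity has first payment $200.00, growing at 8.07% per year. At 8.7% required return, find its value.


Formula: PV = C / (r - g)
Spread: r - g = 0.087 - 0.0807 = 0.0063
Substituting: PV = $200.00 / 0.0063
PV = $31,746.03

$31,746.03


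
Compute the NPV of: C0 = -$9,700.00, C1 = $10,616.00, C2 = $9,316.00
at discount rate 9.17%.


Formula: NPV = C0 + C1/(1+r) + C2/(1+r)^2
Discount C1: $10,616.00 / (1 + 0.0917) = $9,724.28
Discount C2: $9,316.00 / (1 + 0.0917)^2 = $7,816.69
NPV = -$9,700.00 + $9,724.28 + $7,816.69 = $7,840.97

$7,840.97


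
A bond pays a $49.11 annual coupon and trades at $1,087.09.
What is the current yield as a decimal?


Formula: Current yield = annual coupon / price
Substituting: CY = $49.11 / $1,087.09
CY = 0.045176

0.045176


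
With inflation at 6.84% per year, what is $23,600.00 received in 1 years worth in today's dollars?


Formula: Real value = nominal / (1 + inflation)^years
Price level: (1 + 0.0684)^1 = 1.0684
Real value = $23,600.00 / 1.0684 = $22,089.11

$22,089.11


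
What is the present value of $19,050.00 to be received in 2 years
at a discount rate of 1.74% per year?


Formula: PV = FV / (1 + r)^n
Substituting: PV = $19,050.00 / (1 + 0.0174)^2
Discount factor: (1.0174)^2 = 1.035103
PV = $19,050.00 / 1.035103 = $18,403.97

$18,403.97


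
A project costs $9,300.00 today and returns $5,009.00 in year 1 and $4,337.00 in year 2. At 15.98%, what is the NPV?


Formula: NPV = C0 + C1/(1+r) + C2/(1+r)^2
Discount C1: $5,009.00 / (1 + 0.1598) = $4,318.85
Discount C2: $4,337.00 / (1 + 0.1598)^2 = $3,224.21
NPV = -$9,300.00 + $4,318.85 + $3,224.21 = -$1,756.94

-$1,756.94


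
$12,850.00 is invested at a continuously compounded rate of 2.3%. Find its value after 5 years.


Formula: FV = P * e^(r*t)
Exponent: r*t = 0.023 * 5 = 0.115
e^(0.115) = 1.121873
FV = $12,850.00 * 1.121873 = $14,416.07

$14,416.07


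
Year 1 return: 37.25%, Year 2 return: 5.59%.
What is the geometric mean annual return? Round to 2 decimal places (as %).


Formula: Geometric mean = ((1+r1)*(1+r2))^(1/2) - 1
Product: (1 + 0.3725) * (1 + 0.0559) = 1.3725 * 1.0559 = 1.449223
Square root: 1.449223^0.5 = 1.203837
Geometric mean = 1.203837 - 1 = 0.203837
As percentage: 20.38%

20.38%


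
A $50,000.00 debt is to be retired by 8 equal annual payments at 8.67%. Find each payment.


Formula: PMT = PV * r / (1 - (1+r)^(-n))
Denominator: 1 - (1 + 0.0867)^(-8) = 0.485811
Numerator: $50,000.00 * 0.0867 = 4335.0
PMT = 4335.0 / 0.485811 = $8,923.22

$8,923.22


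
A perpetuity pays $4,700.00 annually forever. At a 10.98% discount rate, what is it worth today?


Formula: PV = C / r
Substituting: PV = $4,700.00 / 0.1098
PV = $42,805.10

$42,805.10


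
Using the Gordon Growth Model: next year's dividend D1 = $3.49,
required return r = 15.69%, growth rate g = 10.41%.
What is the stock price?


Formula: P = D1 / (r - g)
Spread: r - g = 0.1569 - 0.1041 = 0.0528
Substituting: P = $3.49 / 0.0528
P = $66.10

$66.10


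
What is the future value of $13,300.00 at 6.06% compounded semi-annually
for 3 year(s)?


Formula: FV = P * (1 + r/m)^(m*t)
Period rate: r/m = 0.0606 / 2 = 0.0303
Total periods: m*t = 2 * 3 = 6
Growth factor: (1 + 0.0303)^6 = 1.196141
FV = $13,300.00 * 1.196141 = $15,908.67

$15,908.67


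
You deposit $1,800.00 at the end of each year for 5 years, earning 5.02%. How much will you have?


Formula: FV = PMT * ((1+r)^n - 1) / r
Growth factor: (1 + 0.0502)^5 = 1.277498
Numerator: 1.277498 - 1 = 0.277498
FV = $1,800.00 * 0.277498 / 0.0502 = $9,950.11

$9,950.11


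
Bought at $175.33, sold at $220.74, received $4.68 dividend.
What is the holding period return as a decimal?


Formula: HPR = (P1 - P0 + D) / P0
Gain: $220.74 - $175.33 + $4.68 = $50.09
HPR = $50.09 / $175.33 = 0.2857

0.2857


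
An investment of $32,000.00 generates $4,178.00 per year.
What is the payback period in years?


Formula: Payback = investment / annual cash flow
Substituting: Payback = $32,000.00 / $4,178.00
Payback = 7.6592 years

7.6592 years


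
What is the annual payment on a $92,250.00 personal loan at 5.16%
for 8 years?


Formula: PMT = PV * r / (1 - (1+r)^(-n))
Denominator: 1 - (1 + 0.0516)^(-8) = 0.331355
Numerator: $92,250.00 * 0.0516 = 4760.1
PMT = 4760.1 / 0.331355 = $14,365.54

$14,365.54


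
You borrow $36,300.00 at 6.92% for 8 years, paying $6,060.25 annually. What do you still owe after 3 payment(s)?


Formula: Balance = PV*(1+r)^k - PMT*((1+r)^k - 1)/r
Growth: (1 + 0.0692)^3 = 1.222297
Accumulated factor: ((1+r)^k - 1)/r = 3.212389
Balance = $36,300.00 * 1.222297 - $6,060.25 * 3.212389
Balance = $24,901.51

$24,901.51


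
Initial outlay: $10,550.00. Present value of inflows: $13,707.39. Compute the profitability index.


Formula: PI = PV(cash flows) / initial investment
Substituting: PI = $13,707.39 / $10,550.00
PI = 1.2993

1.2993


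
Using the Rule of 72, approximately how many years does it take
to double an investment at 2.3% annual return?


Formula: Years ≈ 72 / r
Substituting: Years ≈ 72 / 2.3
Years ≈ 31.3

31.3 years


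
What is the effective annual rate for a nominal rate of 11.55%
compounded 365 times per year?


Formula: EAR = (1 + r/m)^m - 1
Period rate: r/m = 0.1155 / 365 = 0.000316
Compounding: (1 + 0.000316)^365 = 1.122414
EAR = 1.122414 - 1 = 0.122414

0.122414


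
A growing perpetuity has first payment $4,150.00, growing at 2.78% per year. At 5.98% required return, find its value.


Formula: PV = C / (r - g)
Spread: r - g = 0.0598 - 0.0278 = 0.032
Substituting: PV = $4,150.00 / 0.032
PV = $129,687.50

$129,687.50


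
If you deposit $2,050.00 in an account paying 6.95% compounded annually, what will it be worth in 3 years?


Formula: FV = P * (1 + r)^n
Substituting: FV = $2,050.00 * (1 + 0.0695)^3
Growth factor: (1.0695)^3 = 1.223326
FV = $2,050.00 * 1.223326 = $2,507.82

$2,507.82


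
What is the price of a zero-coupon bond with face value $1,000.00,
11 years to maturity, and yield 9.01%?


Formula: Price = FV / (1 + r)^n
Substituting: Price = $1,000.00 / (1 + 0.0901)^11
Discount factor: (1.0901)^11 = 2.583032
Price = $1,000.00 / 2.583032 = $387.14

$387.14


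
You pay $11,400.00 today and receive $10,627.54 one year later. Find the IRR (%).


Formula: IRR = C1/C0 - 1
Substituting: IRR = $10,627.54 / $11,400.00 - 1
Ratio: 0.93224 - 1 = -0.06776
IRR = -6.776%

-6.776%


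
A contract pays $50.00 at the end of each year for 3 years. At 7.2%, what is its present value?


Formula: PV = PMT * (1 - (1+r)^(-n)) / r
Discount factor: (1 + 0.072)^(-3) = 0.811738
Bracket: 1 - 0.811738 = 0.188262
PV = $50.00 * 0.188262 / 0.072 = $130.74

$130.74


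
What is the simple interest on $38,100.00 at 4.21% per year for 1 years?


Formula: I = P * r * t
Substituting: I = $38,100.00 * 0.0421 * 1
Step: I = $38,100.00 * 0.0421
I = $1,604.01

$1,604.01


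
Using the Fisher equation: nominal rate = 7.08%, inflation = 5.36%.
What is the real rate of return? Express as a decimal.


Formula: (1 + r_real) = (1 + r_nom) / (1 + inflation)
Substituting: (1 + r_real) = 1.0708 / 1.0536
(1 + r_real) = 1.016325
r_real = 1.016325 - 1 = 0.016325

0.016325


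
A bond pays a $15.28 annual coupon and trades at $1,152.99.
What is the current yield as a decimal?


Formula: Current yield = annual coupon / price
Substituting: CY = $15.28 / $1,152.99
CY = 0.013253

0.013253


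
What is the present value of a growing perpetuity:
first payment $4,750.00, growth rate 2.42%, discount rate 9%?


Formula: PV = C / (r - g)
Spread: r - g = 0.09 - 0.0242 = 0.0658
Substituting: PV = $4,750.00 / 0.0658
PV = $72,188.45

$72,188.45
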